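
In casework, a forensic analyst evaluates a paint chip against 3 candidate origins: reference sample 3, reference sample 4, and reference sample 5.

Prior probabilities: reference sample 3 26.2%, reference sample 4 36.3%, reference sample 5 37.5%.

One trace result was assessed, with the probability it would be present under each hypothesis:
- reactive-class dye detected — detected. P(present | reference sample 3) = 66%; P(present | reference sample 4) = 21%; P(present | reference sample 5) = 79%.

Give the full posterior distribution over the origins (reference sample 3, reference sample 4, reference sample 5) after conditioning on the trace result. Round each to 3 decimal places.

For each hypothesis, the unnormalized posterior weight is prior × likelihood:
  reference sample 3: 0.262 × 0.66 = 0.17292
  reference sample 4: 0.363 × 0.21 = 0.07623
  reference sample 5: 0.375 × 0.79 = 0.29625
The unnormalized weights sum to 0.5454.
P(reference sample 3 | evidence) = 0.17292 / 0.5454 ≈ 0.317
P(reference sample 4 | evidence) = 0.07623 / 0.5454 ≈ 0.140
P(reference sample 5 | evidence) = 0.29625 / 0.5454 ≈ 0.543

0.317, 0.140, 0.543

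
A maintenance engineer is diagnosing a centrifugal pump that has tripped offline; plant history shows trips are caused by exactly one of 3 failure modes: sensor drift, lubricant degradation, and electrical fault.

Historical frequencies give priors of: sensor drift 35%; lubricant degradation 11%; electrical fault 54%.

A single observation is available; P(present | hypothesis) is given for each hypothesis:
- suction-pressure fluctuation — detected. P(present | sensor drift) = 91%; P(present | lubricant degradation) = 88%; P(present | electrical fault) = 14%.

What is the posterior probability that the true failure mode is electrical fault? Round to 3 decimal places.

Multiply each prior by the likelihood of the observation:
  sensor drift: 0.35 × 0.91 = 0.3185
  lubricant degradation: 0.11 × 0.88 = 0.0968
  electrical fault: 0.54 × 0.14 = 0.0756
Normalizing constant Z = 0.3185 + 0.0968 + 0.0756 = 0.4909.
P(electrical fault | evidence) = 0.0756 / 0.4909 ≈ 0.154.

0.154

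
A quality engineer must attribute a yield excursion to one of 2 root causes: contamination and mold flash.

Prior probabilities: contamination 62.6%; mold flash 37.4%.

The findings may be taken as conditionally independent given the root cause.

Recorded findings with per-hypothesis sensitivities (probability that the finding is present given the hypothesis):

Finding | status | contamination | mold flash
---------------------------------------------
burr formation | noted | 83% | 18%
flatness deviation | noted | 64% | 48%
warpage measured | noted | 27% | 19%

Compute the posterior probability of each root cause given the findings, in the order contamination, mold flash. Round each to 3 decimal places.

0.936, 0.064

Multiply each prior by the joint likelihood of the evidence pattern:
  contamination: 0.626 × 0.83 × 0.64 × 0.27 = 0.089783
  mold flash: 0.374 × 0.18 × 0.48 × 0.19 = 0.0061396
Marginal likelihood of the evidence = 0.095923.
P(contamination | evidence) = 0.089783 / 0.095923 ≈ 0.936
P(mold flash | evidence) = 0.0061396 / 0.095923 ≈ 0.064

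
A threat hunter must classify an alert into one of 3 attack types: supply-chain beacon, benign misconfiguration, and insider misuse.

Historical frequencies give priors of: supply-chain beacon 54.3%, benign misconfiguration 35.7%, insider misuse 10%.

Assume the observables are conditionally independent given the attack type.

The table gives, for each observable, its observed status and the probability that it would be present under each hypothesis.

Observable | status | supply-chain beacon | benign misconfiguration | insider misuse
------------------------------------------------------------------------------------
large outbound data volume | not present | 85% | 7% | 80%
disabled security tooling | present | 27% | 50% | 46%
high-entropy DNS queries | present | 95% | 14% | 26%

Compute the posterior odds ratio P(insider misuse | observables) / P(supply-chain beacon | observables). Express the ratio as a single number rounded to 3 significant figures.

Posterior odds equal prior odds times the likelihood ratio; only the two competing hypotheses matter (using 1 − P(present | H) for each absent observable).
  insider misuse: 0.100 × (1 − 0.80) × 0.46 × 0.26 = 0.002392
  supply-chain beacon: 0.543 × (1 − 0.85) × 0.27 × 0.95 = 0.020892
Odds(insider misuse : supply-chain beacon) = 0.002392 / 0.020892 ≈ 0.114.

0.114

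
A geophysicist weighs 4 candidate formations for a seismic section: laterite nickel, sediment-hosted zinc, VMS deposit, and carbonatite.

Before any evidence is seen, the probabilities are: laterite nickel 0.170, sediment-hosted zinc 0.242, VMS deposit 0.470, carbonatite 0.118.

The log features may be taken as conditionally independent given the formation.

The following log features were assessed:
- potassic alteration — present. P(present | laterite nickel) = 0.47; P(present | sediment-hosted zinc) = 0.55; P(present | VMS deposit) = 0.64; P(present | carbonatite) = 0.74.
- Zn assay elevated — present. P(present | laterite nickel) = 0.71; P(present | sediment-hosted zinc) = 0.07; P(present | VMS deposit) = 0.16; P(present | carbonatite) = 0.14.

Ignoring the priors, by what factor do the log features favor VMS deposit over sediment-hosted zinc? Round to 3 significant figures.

Joint likelihood of the log feature pattern under each hypothesis:
  VMS deposit: 0.64 × 0.16 = 0.1024
  sediment-hosted zinc: 0.55 × 0.07 = 0.0385
Bayes factor = 0.1024 / 0.0385 ≈ 2.66

2.66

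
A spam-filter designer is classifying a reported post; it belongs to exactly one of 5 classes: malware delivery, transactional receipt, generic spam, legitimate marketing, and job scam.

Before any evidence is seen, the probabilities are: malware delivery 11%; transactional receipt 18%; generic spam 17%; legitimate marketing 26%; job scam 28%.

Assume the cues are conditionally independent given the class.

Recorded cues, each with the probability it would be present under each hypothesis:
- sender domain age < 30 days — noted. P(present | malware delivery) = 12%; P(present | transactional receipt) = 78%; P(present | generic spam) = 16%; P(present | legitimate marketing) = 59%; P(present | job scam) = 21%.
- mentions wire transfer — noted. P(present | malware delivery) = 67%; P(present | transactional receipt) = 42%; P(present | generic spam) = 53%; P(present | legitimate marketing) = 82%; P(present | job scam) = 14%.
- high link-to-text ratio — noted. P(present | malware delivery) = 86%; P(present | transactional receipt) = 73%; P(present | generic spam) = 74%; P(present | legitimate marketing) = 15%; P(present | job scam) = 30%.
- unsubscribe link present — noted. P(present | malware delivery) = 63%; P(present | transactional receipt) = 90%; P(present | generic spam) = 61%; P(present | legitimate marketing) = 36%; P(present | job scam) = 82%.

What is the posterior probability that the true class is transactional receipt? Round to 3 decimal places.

For each hypothesis, the unnormalized posterior weight is prior × product of the cue likelihoods:
  malware delivery: 0.11 × 0.12 × 0.67 × 0.86 × 0.63 = 0.0047917
  transactional receipt: 0.18 × 0.78 × 0.42 × 0.73 × 0.90 = 0.038742
  generic spam: 0.17 × 0.16 × 0.53 × 0.74 × 0.61 = 0.0065074
  legitimate marketing: 0.26 × 0.59 × 0.82 × 0.15 × 0.36 = 0.0067926
  job scam: 0.28 × 0.21 × 0.14 × 0.30 × 0.82 = 0.0020251
The unnormalized weights sum to 0.058859.
P(transactional receipt | evidence) = 0.038742 / 0.058859 ≈ 0.658.

0.658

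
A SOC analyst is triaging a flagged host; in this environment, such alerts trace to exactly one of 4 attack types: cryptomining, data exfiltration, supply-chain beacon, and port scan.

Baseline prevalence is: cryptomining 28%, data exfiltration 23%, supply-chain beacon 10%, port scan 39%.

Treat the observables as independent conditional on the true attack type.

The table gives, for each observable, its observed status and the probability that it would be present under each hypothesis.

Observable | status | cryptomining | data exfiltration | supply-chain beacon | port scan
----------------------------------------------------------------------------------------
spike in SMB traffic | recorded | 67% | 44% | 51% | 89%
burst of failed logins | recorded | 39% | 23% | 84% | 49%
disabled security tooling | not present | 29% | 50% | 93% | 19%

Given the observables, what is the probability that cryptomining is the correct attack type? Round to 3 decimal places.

Multiply each prior by the joint likelihood of the observable pattern (using 1 − P(present | H) for each absent observable):
  cryptomining: 0.28 × 0.67 × 0.39 × (1 − 0.29) = 0.051946
  data exfiltration: 0.23 × 0.44 × 0.23 × (1 − 0.50) = 0.011638
  supply-chain beacon: 0.10 × 0.51 × 0.84 × (1 − 0.93) = 0.0029988
  port scan: 0.39 × 0.89 × 0.49 × (1 − 0.19) = 0.13776
The unnormalized weights sum to 0.20435.
P(cryptomining | evidence) = 0.051946 / 0.20435 ≈ 0.254.

0.254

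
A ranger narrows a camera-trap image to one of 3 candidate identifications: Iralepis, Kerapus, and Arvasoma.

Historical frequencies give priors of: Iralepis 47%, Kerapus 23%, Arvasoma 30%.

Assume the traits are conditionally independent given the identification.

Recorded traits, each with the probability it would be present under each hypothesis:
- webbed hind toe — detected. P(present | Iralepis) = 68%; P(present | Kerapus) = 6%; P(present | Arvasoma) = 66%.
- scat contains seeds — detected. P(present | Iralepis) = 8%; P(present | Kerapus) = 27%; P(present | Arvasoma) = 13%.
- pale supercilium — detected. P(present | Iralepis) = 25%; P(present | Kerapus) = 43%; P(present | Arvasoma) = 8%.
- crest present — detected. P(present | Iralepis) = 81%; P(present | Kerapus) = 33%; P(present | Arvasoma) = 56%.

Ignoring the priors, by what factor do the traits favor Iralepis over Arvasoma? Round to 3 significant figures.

2.87

The Bayes factor is the ratio of the joint likelihoods of the trait pattern under the two hypotheses.
  Iralepis: 0.68 × 0.08 × 0.25 × 0.81 = 0.011016
  Arvasoma: 0.66 × 0.13 × 0.08 × 0.56 = 0.0038438
Bayes factor = 0.011016 / 0.0038438 ≈ 2.87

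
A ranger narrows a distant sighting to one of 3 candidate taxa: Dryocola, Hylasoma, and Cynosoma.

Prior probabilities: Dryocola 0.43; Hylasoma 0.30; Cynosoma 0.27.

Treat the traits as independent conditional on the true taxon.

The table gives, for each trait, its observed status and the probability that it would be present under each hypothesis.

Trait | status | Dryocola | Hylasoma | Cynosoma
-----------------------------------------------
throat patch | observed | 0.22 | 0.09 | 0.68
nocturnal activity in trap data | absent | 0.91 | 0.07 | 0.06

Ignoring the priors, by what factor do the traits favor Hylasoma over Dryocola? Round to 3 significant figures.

4.23

Take the product of per-trait likelihoods under each hypothesis (using 1 − P(present | H) for each absent trait), then divide.
  Hylasoma: 0.09 × (1 − 0.07) = 0.0837
  Dryocola: 0.22 × (1 − 0.91) = 0.0198
Bayes factor = 0.0837 / 0.0198 ≈ 4.23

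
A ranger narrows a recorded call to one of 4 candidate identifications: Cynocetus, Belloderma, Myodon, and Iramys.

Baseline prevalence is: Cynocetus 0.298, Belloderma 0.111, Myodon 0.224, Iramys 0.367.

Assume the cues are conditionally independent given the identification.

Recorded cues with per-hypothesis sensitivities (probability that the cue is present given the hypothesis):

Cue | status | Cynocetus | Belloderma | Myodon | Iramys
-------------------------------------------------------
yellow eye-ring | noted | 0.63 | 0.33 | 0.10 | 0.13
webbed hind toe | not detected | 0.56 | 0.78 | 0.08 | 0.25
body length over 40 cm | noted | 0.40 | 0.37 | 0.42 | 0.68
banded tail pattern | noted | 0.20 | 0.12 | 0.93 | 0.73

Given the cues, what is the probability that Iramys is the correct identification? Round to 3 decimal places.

0.542

For each hypothesis, the unnormalized posterior weight is prior × product of the cue likelihoods (using 1 − P(present | H) for each absent cue):
  Cynocetus: 0.298 × 0.63 × (1 − 0.56) × 0.40 × 0.20 = 0.0066084
  Belloderma: 0.111 × 0.33 × (1 − 0.78) × 0.37 × 0.12 = 0.0003578
  Myodon: 0.224 × 0.10 × (1 − 0.08) × 0.42 × 0.93 = 0.0080495
  Iramys: 0.367 × 0.13 × (1 − 0.25) × 0.68 × 0.73 = 0.017762
Normalizing constant Z = 0.0066084 + 0.0003578 + 0.0080495 + 0.017762 = 0.032778.
P(Iramys | evidence) = 0.017762 / 0.032778 ≈ 0.542.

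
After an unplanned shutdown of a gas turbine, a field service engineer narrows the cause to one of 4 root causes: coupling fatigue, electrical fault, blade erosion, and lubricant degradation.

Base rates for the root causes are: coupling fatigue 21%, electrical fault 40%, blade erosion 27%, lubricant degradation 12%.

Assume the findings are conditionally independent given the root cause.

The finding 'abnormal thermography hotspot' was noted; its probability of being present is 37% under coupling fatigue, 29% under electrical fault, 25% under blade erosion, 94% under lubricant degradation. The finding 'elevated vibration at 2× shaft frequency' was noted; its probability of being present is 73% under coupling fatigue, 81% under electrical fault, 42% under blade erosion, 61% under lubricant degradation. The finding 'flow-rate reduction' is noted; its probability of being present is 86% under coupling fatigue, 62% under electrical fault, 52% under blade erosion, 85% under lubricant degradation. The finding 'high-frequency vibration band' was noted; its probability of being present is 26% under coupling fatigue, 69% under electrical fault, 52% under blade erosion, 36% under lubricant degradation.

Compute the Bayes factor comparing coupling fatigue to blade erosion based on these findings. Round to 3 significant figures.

Take the product of per-finding likelihoods under each hypothesis, then divide.
  coupling fatigue: 0.37 × 0.73 × 0.86 × 0.26 = 0.060394
  blade erosion: 0.25 × 0.42 × 0.52 × 0.52 = 0.028392
Bayes factor = 0.060394 / 0.028392 ≈ 2.13

2.13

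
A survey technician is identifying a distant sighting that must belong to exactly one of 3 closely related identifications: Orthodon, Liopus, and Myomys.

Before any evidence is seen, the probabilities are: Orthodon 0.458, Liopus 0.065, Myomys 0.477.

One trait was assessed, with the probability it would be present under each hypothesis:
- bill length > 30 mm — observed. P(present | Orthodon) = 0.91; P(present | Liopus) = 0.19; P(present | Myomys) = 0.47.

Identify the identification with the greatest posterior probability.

Multiply each prior by the likelihood of the trait:
  Orthodon: 0.458 × 0.91 = 0.41678
  Liopus: 0.065 × 0.19 = 0.01235
  Myomys: 0.477 × 0.47 = 0.22419
The unnormalized weights sum to 0.65332.
P(Orthodon | evidence) ≈ 0.41678 / 0.65332 ≈ 0.638
P(Liopus | evidence) ≈ 0.01235 / 0.65332 ≈ 0.019
P(Myomys | evidence) ≈ 0.22419 / 0.65332 ≈ 0.343
The largest is 0.638, so Orthodon is most probable.

Orthodon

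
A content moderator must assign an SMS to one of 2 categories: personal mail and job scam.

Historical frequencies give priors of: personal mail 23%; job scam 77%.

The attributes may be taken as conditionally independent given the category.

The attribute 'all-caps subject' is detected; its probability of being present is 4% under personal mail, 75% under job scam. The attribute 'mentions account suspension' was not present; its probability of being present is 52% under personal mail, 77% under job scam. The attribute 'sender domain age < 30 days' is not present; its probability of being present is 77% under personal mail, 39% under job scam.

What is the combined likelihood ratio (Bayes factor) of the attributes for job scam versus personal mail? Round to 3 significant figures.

Take the product of per-attribute likelihoods under each hypothesis (using 1 − P(present | H) for each absent attribute), then divide.
  job scam: 0.75 × (1 − 0.77) × (1 − 0.39) = 0.10522
  personal mail: 0.04 × (1 − 0.52) × (1 − 0.77) = 0.004416
Bayes factor = 0.10522 / 0.004416 ≈ 23.8

23.8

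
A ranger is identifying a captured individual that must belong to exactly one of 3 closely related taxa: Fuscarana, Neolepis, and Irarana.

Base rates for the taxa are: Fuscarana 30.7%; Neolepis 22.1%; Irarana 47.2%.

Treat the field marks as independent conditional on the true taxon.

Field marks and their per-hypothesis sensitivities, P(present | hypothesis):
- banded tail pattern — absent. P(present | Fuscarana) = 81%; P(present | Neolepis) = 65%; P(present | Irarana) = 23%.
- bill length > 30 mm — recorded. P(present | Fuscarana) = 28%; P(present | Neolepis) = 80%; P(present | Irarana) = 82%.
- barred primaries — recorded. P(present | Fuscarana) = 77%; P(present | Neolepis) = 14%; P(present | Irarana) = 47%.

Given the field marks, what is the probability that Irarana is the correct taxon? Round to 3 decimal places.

0.868

For each hypothesis, the unnormalized posterior weight is prior × product of the field mark likelihoods (using 1 − P(present | H) for each absent field mark):
  Fuscarana: 0.307 × (1 − 0.81) × 0.28 × 0.77 = 0.012576
  Neolepis: 0.221 × (1 − 0.65) × 0.80 × 0.14 = 0.0086632
  Irarana: 0.472 × (1 − 0.23) × 0.82 × 0.47 = 0.14007
Normalizing constant Z = 0.012576 + 0.0086632 + 0.14007 = 0.16131.
P(Irarana | evidence) = 0.14007 / 0.16131 ≈ 0.868.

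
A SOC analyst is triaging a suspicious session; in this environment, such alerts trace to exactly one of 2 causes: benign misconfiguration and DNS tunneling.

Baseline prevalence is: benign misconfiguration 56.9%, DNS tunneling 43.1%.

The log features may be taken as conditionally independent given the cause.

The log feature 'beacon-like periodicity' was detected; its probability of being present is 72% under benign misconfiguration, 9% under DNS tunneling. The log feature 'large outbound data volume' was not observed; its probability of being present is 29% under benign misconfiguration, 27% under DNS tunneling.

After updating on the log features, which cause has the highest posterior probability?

By Bayes' rule with conditional independence, the unnormalized weight for each hypothesis is prior × ∏ likelihoods (using 1 − P(present | H) for each absent log feature):
  benign misconfiguration: 0.569 × 0.72 × (1 − 0.29) = 0.29087
  DNS tunneling: 0.431 × 0.09 × (1 − 0.27) = 0.028317
The unnormalized weights sum to 0.31919.
P(benign misconfiguration | evidence) ≈ 0.29087 / 0.31919 ≈ 0.911
P(DNS tunneling | evidence) ≈ 0.028317 / 0.31919 ≈ 0.089
The largest is 0.911, so benign misconfiguration is most probable.

benign misconfiguration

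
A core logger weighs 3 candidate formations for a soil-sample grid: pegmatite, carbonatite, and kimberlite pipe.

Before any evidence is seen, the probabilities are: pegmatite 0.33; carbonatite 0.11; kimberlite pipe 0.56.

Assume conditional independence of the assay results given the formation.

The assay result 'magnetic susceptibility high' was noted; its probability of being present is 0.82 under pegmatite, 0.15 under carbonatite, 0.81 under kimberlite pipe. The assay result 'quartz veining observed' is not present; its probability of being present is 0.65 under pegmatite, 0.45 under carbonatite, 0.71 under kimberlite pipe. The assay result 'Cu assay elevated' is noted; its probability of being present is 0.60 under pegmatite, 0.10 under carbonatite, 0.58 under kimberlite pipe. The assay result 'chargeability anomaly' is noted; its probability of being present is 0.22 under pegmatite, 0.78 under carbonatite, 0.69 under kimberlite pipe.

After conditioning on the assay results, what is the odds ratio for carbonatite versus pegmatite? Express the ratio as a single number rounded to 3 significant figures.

Unnormalized posterior weight (prior times the assay result likelihoods) for each of the two hypotheses (using 1 − P(present | H) for each absent assay result):
  carbonatite: 0.11 × 0.15 × (1 − 0.45) × 0.10 × 0.78 = 0.00070785
  pegmatite: 0.33 × 0.82 × (1 − 0.65) × 0.60 × 0.22 = 0.012502
Posterior odds = 0.00070785 / 0.012502 ≈ 0.0566.

0.0566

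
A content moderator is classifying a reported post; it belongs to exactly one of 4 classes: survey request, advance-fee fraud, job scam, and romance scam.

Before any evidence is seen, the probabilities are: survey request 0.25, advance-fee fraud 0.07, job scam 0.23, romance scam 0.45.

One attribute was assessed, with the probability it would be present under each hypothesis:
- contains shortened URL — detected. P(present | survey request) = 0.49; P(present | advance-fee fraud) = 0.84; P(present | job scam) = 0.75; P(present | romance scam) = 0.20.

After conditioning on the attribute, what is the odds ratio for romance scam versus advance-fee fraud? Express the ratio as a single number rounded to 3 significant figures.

The normalizing constant cancels in an odds ratio, so compute prior × likelihood for the two hypotheses only:
  romance scam: 0.45 × 0.20 = 0.09
  advance-fee fraud: 0.07 × 0.84 = 0.0588
Posterior odds = 0.09 / 0.0588 ≈ 1.53.

1.53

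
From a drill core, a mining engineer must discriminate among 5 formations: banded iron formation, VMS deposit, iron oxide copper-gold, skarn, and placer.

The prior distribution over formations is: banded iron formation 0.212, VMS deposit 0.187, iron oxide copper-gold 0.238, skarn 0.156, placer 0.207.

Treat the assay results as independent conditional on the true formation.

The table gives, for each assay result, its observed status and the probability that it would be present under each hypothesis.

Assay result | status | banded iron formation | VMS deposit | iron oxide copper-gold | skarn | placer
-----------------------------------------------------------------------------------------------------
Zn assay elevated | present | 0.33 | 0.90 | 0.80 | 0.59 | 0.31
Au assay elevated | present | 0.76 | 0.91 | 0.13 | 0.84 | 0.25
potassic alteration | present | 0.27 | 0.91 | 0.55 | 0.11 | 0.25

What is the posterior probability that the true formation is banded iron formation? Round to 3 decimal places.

Multiply each prior by the joint likelihood of the assay result pattern:
  banded iron formation: 0.212 × 0.33 × 0.76 × 0.27 = 0.014356
  VMS deposit: 0.187 × 0.90 × 0.91 × 0.91 = 0.13937
  iron oxide copper-gold: 0.238 × 0.80 × 0.13 × 0.55 = 0.013614
  skarn: 0.156 × 0.59 × 0.84 × 0.11 = 0.0085045
  placer: 0.207 × 0.31 × 0.25 × 0.25 = 0.0040106
Marginal likelihood of the evidence = 0.17985.
P(banded iron formation | evidence) = 0.014356 / 0.17985 ≈ 0.080.

0.080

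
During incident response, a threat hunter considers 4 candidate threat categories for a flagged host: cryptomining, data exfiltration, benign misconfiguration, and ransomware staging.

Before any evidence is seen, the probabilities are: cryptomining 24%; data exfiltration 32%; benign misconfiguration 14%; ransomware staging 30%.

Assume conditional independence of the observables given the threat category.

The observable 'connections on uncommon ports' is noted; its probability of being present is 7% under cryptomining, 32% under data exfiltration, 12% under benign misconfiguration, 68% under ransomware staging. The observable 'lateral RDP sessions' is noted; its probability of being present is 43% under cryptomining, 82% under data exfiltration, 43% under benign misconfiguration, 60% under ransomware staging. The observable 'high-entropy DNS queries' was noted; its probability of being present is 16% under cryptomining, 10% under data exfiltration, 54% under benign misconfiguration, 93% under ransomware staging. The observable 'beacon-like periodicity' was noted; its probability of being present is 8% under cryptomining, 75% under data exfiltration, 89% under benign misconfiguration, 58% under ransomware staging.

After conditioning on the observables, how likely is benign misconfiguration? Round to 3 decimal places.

Multiply each prior by the joint likelihood of the observable pattern:
  cryptomining: 0.24 × 0.07 × 0.43 × 0.16 × 0.08 = 9.2467e-05
  data exfiltration: 0.32 × 0.32 × 0.82 × 0.10 × 0.75 = 0.0062976
  benign misconfiguration: 0.14 × 0.12 × 0.43 × 0.54 × 0.89 = 0.0034719
  ransomware staging: 0.30 × 0.68 × 0.60 × 0.93 × 0.58 = 0.066023
Marginal likelihood of the evidence = 0.075884.
P(benign misconfiguration | evidence) = 0.0034719 / 0.075884 ≈ 0.046.

0.046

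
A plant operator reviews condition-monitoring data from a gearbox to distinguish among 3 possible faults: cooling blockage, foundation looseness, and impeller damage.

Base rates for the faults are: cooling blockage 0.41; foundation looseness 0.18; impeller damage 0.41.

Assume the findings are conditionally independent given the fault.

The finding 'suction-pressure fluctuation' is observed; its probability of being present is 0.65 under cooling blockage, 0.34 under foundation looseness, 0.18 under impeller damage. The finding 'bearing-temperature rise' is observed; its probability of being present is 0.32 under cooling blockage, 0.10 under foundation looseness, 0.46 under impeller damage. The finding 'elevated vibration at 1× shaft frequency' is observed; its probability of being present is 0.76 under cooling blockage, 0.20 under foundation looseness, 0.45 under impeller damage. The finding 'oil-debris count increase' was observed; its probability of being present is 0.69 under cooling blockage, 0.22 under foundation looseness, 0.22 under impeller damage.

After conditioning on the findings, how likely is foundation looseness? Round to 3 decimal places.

0.006

For each hypothesis, the unnormalized posterior weight is prior × product of the finding likelihoods:
  cooling blockage: 0.41 × 0.65 × 0.32 × 0.76 × 0.69 = 0.044721
  foundation looseness: 0.18 × 0.34 × 0.10 × 0.20 × 0.22 = 0.00026928
  impeller damage: 0.41 × 0.18 × 0.46 × 0.45 × 0.22 = 0.0033609
Marginal likelihood of the evidence = 0.048351.
P(foundation looseness | evidence) = 0.00026928 / 0.048351 ≈ 0.006.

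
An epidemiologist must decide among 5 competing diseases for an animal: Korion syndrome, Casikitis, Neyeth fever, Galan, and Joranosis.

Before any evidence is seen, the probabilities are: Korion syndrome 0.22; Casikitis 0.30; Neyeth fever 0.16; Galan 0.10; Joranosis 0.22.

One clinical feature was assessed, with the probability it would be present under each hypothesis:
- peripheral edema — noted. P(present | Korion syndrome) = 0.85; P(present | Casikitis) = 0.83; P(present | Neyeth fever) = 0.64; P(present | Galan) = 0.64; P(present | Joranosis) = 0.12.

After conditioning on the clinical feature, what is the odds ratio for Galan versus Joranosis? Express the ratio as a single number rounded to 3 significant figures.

2.42

The normalizing constant cancels in an odds ratio, so compute prior × likelihood for the two hypotheses only:
  Galan: 0.10 × 0.64 = 0.064
  Joranosis: 0.22 × 0.12 = 0.0264
Posterior odds = 0.064 / 0.0264 ≈ 2.42.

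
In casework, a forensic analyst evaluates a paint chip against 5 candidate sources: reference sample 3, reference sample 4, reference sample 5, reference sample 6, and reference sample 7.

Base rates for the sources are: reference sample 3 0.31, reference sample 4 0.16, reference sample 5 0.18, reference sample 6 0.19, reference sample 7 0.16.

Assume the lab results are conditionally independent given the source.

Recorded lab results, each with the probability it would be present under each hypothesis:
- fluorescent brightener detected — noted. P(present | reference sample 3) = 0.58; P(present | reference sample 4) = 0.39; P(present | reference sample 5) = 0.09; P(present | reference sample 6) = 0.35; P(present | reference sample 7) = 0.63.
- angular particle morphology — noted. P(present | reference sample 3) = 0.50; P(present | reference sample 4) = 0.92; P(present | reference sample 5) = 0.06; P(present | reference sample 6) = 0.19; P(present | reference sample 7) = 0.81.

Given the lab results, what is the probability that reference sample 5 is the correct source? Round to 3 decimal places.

0.004

For each hypothesis, the unnormalized posterior weight is prior × product of the lab result likelihoods:
  reference sample 3: 0.31 × 0.58 × 0.50 = 0.0899
  reference sample 4: 0.16 × 0.39 × 0.92 = 0.057408
  reference sample 5: 0.18 × 0.09 × 0.06 = 0.000972
  reference sample 6: 0.19 × 0.35 × 0.19 = 0.012635
  reference sample 7: 0.16 × 0.63 × 0.81 = 0.081648
Normalizing constant Z = 0.0899 + 0.057408 + 0.000972 + 0.012635 + 0.081648 = 0.24256.
P(reference sample 5 | evidence) = 0.000972 / 0.24256 ≈ 0.004.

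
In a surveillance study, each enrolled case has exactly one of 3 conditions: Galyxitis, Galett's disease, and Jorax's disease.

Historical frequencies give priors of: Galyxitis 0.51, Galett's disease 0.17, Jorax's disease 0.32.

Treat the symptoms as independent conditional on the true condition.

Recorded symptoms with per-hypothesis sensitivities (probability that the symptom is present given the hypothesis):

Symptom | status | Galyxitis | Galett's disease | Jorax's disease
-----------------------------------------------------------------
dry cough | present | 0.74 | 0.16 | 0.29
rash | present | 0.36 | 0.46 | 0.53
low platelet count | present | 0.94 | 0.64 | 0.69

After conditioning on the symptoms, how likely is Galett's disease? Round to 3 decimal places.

0.047

Multiply each prior by the joint likelihood of the symptom pattern:
  Galyxitis: 0.51 × 0.74 × 0.36 × 0.94 = 0.12771
  Galett's disease: 0.17 × 0.16 × 0.46 × 0.64 = 0.0080077
  Jorax's disease: 0.32 × 0.29 × 0.53 × 0.69 = 0.033937
Normalizing constant Z = 0.12771 + 0.0080077 + 0.033937 = 0.16966.
P(Galett's disease | evidence) = 0.0080077 / 0.16966 ≈ 0.047.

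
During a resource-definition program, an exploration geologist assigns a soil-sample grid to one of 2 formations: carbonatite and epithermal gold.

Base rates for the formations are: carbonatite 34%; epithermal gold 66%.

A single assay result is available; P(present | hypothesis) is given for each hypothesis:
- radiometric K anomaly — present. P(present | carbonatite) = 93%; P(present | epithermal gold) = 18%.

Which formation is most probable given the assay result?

carbonatite

Multiply each prior by the likelihood of the assay result:
  carbonatite: 0.34 × 0.93 = 0.3162
  epithermal gold: 0.66 × 0.18 = 0.1188
The unnormalized weights sum to 0.435.
P(carbonatite | evidence) ≈ 0.3162 / 0.435 ≈ 0.727
P(epithermal gold | evidence) ≈ 0.1188 / 0.435 ≈ 0.273
The largest is 0.727, so carbonatite is most probable.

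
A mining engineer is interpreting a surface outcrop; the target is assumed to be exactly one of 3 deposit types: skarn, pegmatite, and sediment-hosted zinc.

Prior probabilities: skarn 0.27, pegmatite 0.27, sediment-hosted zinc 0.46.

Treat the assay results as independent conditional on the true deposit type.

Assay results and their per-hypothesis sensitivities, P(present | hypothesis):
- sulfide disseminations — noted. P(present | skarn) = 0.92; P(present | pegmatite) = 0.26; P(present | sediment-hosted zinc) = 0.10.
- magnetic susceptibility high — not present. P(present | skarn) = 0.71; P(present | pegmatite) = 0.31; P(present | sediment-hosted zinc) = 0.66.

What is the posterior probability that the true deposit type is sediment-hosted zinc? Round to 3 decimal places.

0.115

Multiply each prior by the joint likelihood of the assay result pattern (using 1 − P(present | H) for each absent assay result):
  skarn: 0.27 × 0.92 × (1 − 0.71) = 0.072036
  pegmatite: 0.27 × 0.26 × (1 − 0.31) = 0.048438
  sediment-hosted zinc: 0.46 × 0.10 × (1 − 0.66) = 0.01564
Marginal likelihood of the evidence = 0.13611.
P(sediment-hosted zinc | evidence) = 0.01564 / 0.13611 ≈ 0.115.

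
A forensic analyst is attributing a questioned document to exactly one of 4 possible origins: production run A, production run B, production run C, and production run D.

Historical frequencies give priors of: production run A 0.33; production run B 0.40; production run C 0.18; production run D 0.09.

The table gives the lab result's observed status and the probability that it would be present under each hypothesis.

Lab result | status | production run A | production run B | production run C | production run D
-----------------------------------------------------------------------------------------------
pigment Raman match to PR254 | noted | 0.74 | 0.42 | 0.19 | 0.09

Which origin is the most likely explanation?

By Bayes' rule, the unnormalized weight for each hypothesis is prior × likelihood:
  production run A: 0.33 × 0.74 = 0.2442
  production run B: 0.40 × 0.42 = 0.168
  production run C: 0.18 × 0.19 = 0.0342
  production run D: 0.09 × 0.09 = 0.0081
Normalizing constant Z = 0.2442 + 0.168 + 0.0342 + 0.0081 = 0.4545.
P(production run A | evidence) ≈ 0.2442 / 0.4545 ≈ 0.537
P(production run B | evidence) ≈ 0.168 / 0.4545 ≈ 0.370
P(production run C | evidence) ≈ 0.0342 / 0.4545 ≈ 0.075
P(production run D | evidence) ≈ 0.0081 / 0.4545 ≈ 0.018
The largest is 0.537, so production run A is most probable.

production run A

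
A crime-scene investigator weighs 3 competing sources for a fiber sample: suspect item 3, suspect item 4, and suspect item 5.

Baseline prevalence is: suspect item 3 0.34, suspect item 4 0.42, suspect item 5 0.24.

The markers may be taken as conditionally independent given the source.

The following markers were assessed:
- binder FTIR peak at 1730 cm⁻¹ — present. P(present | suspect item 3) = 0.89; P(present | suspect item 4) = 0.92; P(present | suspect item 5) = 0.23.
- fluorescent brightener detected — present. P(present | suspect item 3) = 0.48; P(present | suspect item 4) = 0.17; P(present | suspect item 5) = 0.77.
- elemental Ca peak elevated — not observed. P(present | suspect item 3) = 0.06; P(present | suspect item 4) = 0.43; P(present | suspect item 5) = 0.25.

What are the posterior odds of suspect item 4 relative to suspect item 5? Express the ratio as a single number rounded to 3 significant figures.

The normalizing constant cancels in an odds ratio, so compute prior × likelihood for the two hypotheses only (using 1 − P(present | H) for each absent marker):
  suspect item 4: 0.42 × 0.92 × 0.17 × (1 − 0.43) = 0.037442
  suspect item 5: 0.24 × 0.23 × 0.77 × (1 − 0.25) = 0.031878
Posterior odds = 0.037442 / 0.031878 ≈ 1.17.

1.17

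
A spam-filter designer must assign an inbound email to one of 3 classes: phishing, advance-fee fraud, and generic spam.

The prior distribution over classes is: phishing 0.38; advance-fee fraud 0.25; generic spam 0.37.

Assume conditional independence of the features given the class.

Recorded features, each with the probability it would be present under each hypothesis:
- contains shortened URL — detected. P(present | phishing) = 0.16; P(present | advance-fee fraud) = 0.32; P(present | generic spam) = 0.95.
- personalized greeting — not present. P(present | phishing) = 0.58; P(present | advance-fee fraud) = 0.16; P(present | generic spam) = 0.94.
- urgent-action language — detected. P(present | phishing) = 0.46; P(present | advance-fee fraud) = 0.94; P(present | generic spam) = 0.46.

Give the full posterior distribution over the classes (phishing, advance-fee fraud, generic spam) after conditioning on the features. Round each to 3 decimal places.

For each hypothesis, the unnormalized posterior weight is prior × product of the feature likelihoods (using 1 − P(present | H) for each absent feature):
  phishing: 0.38 × 0.16 × (1 − 0.58) × 0.46 = 0.011747
  advance-fee fraud: 0.25 × 0.32 × (1 − 0.16) × 0.94 = 0.063168
  generic spam: 0.37 × 0.95 × (1 − 0.94) × 0.46 = 0.0097014
Normalizing constant Z = 0.011747 + 0.063168 + 0.0097014 = 0.084616.
P(phishing | evidence) = 0.011747 / 0.084616 ≈ 0.139
P(advance-fee fraud | evidence) = 0.063168 / 0.084616 ≈ 0.747
P(generic spam | evidence) = 0.0097014 / 0.084616 ≈ 0.115

0.139, 0.747, 0.115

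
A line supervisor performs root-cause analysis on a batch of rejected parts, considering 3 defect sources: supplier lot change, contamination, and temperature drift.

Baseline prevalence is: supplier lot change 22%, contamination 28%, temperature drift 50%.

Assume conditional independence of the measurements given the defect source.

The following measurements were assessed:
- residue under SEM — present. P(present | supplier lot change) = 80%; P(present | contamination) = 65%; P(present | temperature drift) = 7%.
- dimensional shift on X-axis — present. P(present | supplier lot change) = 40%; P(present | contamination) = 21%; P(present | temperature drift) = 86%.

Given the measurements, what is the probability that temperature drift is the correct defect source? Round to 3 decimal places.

0.217

By Bayes' rule with conditional independence, the unnormalized weight for each hypothesis is prior × ∏ likelihoods:
  supplier lot change: 0.22 × 0.80 × 0.40 = 0.0704
  contamination: 0.28 × 0.65 × 0.21 = 0.03822
  temperature drift: 0.50 × 0.07 × 0.86 = 0.0301
The unnormalized weights sum to 0.13872.
P(temperature drift | evidence) = 0.0301 / 0.13872 ≈ 0.217.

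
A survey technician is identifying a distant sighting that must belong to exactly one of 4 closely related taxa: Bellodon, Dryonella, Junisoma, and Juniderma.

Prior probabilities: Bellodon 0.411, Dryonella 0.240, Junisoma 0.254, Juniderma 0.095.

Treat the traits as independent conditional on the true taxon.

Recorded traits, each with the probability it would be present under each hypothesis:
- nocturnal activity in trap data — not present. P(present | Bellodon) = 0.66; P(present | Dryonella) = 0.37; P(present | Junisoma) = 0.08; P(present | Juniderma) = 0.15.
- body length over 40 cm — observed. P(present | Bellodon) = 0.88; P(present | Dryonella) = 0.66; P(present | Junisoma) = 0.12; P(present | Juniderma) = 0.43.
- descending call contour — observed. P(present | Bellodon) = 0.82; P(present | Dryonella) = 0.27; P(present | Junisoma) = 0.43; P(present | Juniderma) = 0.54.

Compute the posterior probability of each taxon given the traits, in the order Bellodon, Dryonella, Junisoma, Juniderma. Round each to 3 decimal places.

0.636, 0.170, 0.076, 0.118

Multiply each prior by the joint likelihood of the trait pattern (using 1 − P(present | H) for each absent trait):
  Bellodon: 0.411 × (1 − 0.66) × 0.88 × 0.82 = 0.10084
  Dryonella: 0.240 × (1 − 0.37) × 0.66 × 0.27 = 0.026944
  Junisoma: 0.254 × (1 − 0.08) × 0.12 × 0.43 = 0.012058
  Juniderma: 0.095 × (1 − 0.15) × 0.43 × 0.54 = 0.01875
Normalizing constant Z = 0.10084 + 0.026944 + 0.012058 + 0.01875 = 0.15859.
P(Bellodon | evidence) = 0.10084 / 0.15859 ≈ 0.636
P(Dryonella | evidence) = 0.026944 / 0.15859 ≈ 0.170
P(Junisoma | evidence) = 0.012058 / 0.15859 ≈ 0.076
P(Juniderma | evidence) = 0.01875 / 0.15859 ≈ 0.118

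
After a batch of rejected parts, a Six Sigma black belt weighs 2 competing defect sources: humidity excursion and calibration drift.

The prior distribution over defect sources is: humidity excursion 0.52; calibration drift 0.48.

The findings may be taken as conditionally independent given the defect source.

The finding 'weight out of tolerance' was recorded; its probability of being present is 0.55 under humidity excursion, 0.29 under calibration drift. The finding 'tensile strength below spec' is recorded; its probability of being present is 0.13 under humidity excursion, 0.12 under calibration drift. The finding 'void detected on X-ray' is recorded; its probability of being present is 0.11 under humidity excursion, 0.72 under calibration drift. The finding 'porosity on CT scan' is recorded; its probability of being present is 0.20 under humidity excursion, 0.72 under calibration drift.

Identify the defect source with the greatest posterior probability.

calibration drift

By Bayes' rule with conditional independence, the unnormalized weight for each hypothesis is prior × ∏ likelihoods:
  humidity excursion: 0.52 × 0.55 × 0.13 × 0.11 × 0.20 = 0.00081796
  calibration drift: 0.48 × 0.29 × 0.12 × 0.72 × 0.72 = 0.0086594
Marginal likelihood of the evidence = 0.0094773.
P(humidity excursion | evidence) ≈ 0.00081796 / 0.0094773 ≈ 0.086
P(calibration drift | evidence) ≈ 0.0086594 / 0.0094773 ≈ 0.914
The largest is 0.914, so calibration drift is most probable.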